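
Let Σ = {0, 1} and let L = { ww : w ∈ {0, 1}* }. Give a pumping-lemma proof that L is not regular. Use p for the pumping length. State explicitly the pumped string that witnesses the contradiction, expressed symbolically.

0^{p+k} 1^p 0^p 1^p

Toward a contradiction, assume L is regular with pumping length p.
Take w = 0^p 1^p 0^p 1^p = uu where u = 0^p1^p; then w ∈ L and |w| = 4p ≥ p.
The pumping lemma gives a decomposition w = xyz where |xy| ≤ p and |y| ≥ 1.
Because |xy| ≤ p and w begins with p copies of 0, we have y = 0^k with 1 ≤ k ≤ p.
Pump with i = 2: xy^2z = 0^{p+k} 1^p 0^p 1^p, of length 4p+k. Suppose this equals vv. The string starts with 0 and ends with 1, so v does too; thus the boundary between the two copies of v is a 1→0 transition. There is exactly one such transition, at position 2p+k, so |v| = 2p+k and |vv| = 4p+2k ≠ 4p+k since k ≥ 1. So xy^2z ∉ L.
This is a contradiction; hence L is not regular.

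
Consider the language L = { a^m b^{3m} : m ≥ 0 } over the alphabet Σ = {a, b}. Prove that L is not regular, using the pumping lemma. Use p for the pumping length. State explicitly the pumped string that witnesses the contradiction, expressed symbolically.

a^{p+k} b^{3p}

Assume L is regular. Let p be the pumping length given by the pumping lemma.
Take w = a^p b^{3p}. Then w ∈ L and |w| = 4p ≥ p.
Write w = xyz as guaranteed by the lemma, with |xy| ≤ p and |y| ≥ 1.
The first p characters of w are a's, so xy (and hence y) consists only of a's. Write y = a^k, 1 ≤ k ≤ p.
Pump with i = 2: xy^2z = a^{p+k} b^{3p}. For this to lie in L we would need 3p = 3(p+k), which forces k = 0. But k ≥ 1, so xy^2z ∉ L.
This is a contradiction; hence L is not regular.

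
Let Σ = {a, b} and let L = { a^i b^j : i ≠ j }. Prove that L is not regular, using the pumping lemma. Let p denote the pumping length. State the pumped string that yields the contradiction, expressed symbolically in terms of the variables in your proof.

a^{p+p!} b^{p+p!}

Toward a contradiction, assume L is regular with pumping length p.
Choose w = a^p b^{p+p!}. Since p ≠ p+p!, w ∈ L; and |w| ≥ p.
By the pumping lemma, w = xyz with |xy| ≤ p and |y| > 0.
Since the first p symbols of w are all a's and |xy| ≤ p, y lies entirely in the leading a-block: y = a^k for some k with 1 ≤ k ≤ p.
Since 1 ≤ k ≤ p, k divides p!; set t = 1 + p!/k. Then xy^t z has p + (p!/k)·k = p + p! copies of a. Now the a-count equals the b-count, so i ≠ j fails. So xy^t z = a^{p+p!} b^{p+p!} ∉ L.
This contradicts the pumping lemma, so L is not regular.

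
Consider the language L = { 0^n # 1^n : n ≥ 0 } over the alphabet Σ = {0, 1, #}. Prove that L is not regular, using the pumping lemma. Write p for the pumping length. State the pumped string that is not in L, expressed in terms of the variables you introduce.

0^{p+k} # 1^p

Suppose for contradiction that L is regular, and let p be the pumping length.
Take w = 0^p # 1^p ∈ L with |w| = 2p+1 ≥ p.
The pumping lemma gives a decomposition w = xyz where |xy| ≤ p and y is nonempty.
Because |xy| ≤ p and w begins with p copies of 0, we have y = 0^k with 1 ≤ k ≤ p.
Pump with i = 2: xy^2z = 0^{p+k} # 1^p, which would require p+k = p. But k ≥ 1, so xy^2z ∉ L.
This is a contradiction; hence L is not regular.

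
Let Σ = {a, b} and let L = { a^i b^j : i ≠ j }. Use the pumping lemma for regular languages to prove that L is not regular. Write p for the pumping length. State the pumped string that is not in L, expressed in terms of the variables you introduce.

Suppose for contradiction that L is regular, and let p be the pumping length.
Choose w = a^p b^{p+p!}. Since p ≠ p+p!, w ∈ L; and |w| ≥ p.
By the pumping lemma, w = xyz with |xy| ≤ p and y is nonempty.
The first p characters of w are a's, so xy (and hence y) consists only of a's. Write y = a^k, 1 ≤ k ≤ p.
Since 1 ≤ k ≤ p, k divides p!; set t = 1 + p!/k. Then xy^t z has p + (p!/k)·k = p + p! copies of a. Now the a-count equals the b-count, so i ≠ j fails. So xy^t z = a^{p+p!} b^{p+p!} ∉ L.
This is a contradiction; hence L is not regular.

a^{p+p!} b^{p+p!}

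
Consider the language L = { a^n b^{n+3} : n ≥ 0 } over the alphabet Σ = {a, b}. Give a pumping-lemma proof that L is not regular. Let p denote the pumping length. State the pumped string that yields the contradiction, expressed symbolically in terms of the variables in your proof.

a^{p+k} b^{p+3}

Toward a contradiction, assume L is regular with pumping length p.
Take w = a^p b^{p+3}. Then w ∈ L and |w| = 2p+3 ≥ p.
By the pumping lemma, w = xyz with |xy| ≤ p and y is nonempty.
Since the first p symbols of w are all a's and |xy| ≤ p, y lies entirely in the leading a-block: y = a^k for some k with 1 ≤ k ≤ p.
Pump with i = 2: xy^2z = a^{p+k} b^{p+3}. For this to lie in L we would need p+3 = (p+k)+3, which forces k = 0. But k ≥ 1, so xy^2z ∉ L.
Contradiction. Therefore L is not regular.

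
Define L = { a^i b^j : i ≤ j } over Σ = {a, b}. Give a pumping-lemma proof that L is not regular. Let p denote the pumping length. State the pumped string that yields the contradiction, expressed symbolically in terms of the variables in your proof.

a^{p+k} b^p

Assume L is regular; let p be its pumping constant.
Choose w = a^p b^p ∈ L, with |w| = 2p ≥ p.
Write w = xyz as guaranteed by the lemma, with |xy| ≤ p and y is nonempty.
The first p characters of w are a's, so xy (and hence y) consists only of a's. Write y = a^k, 1 ≤ k ≤ p.
Consider xy^2z = a^{p+k} b^p. Since k ≥ 1, the a-count p+k exceeds the b-count p, so i ≤ j fails; thus xy^2z ∉ L.
This is a contradiction; hence L is not regular.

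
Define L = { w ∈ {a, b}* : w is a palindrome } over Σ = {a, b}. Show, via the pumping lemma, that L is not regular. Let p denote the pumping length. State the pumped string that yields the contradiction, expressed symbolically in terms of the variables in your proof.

a^{p+k} b a^p

Assume L is regular; let p be its pumping constant.
Take w = a^p b a^p, a palindrome of length 2p+1 ≥ p.
The pumping lemma gives a decomposition w = xyz where |xy| ≤ p and |y| ≥ 1.
Because |xy| ≤ p and w begins with p copies of a, we have y = a^k with 1 ≤ k ≤ p.
Pump with i = 2: xy^2z = a^{p+k} b a^p. Its reverse is a^p b a^{p+k}, which differs from xy^2z since k ≥ 1. So xy^2z is not a palindrome and xy^2z ∉ L.
This is a contradiction; hence L is not regular.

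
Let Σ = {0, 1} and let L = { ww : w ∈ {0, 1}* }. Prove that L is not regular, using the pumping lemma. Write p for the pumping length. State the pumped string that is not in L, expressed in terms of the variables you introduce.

Toward a contradiction, assume L is regular with pumping length p.
Take w = 0^p 1^p 0^p 1^p = uu where u = 0^p1^p; then w ∈ L and |w| = 4p ≥ p.
By the pumping lemma, w = xyz with |xy| ≤ p and |y| > 0.
Since the first p symbols of w are all 0's and |xy| ≤ p, y lies entirely in the leading 0-block: y = 0^k for some k with 1 ≤ k ≤ p.
Pump with i = 2: xy^2z = 0^{p+k} 1^p 0^p 1^p, of length 4p+k. Suppose this equals vv. The string starts with 0 and ends with 1, so v does too; thus the boundary between the two copies of v is a 1→0 transition. There is exactly one such transition, at position 2p+k, so |v| = 2p+k and |vv| = 4p+2k ≠ 4p+k since k ≥ 1. So xy^2z ∉ L.
This contradicts the pumping lemma, so L is not regular.

0^{p+k} 1^p 0^p 1^p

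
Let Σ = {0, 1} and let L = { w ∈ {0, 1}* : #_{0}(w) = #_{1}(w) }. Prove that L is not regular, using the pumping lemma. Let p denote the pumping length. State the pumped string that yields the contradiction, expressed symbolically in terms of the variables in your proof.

0^{p+k} 1^p

Assume L is regular. Let p be the pumping length given by the pumping lemma.
Choose w = 0^p 1^p ∈ L with |w| = 2p ≥ p.
Write w = xyz as guaranteed by the lemma, with |xy| ≤ p and y is nonempty.
Since the first p symbols of w are all 0's and |xy| ≤ p, y lies entirely in the leading 0-block: y = 0^k for some k with 1 ≤ k ≤ p.
Pump with i = 2: xy^2z = 0^{p+k} 1^p has p+k occurrences of 0 but only p of 1. Since k ≥ 1 the counts differ, so xy^2z ∉ L.
Contradiction. Therefore L is not regular.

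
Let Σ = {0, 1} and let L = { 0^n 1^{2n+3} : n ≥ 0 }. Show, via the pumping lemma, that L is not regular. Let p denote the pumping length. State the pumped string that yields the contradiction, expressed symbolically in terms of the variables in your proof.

0^{p+k} 1^{2p+3}

Assume L is regular; let p be its pumping constant.
Take w = 0^p 1^{2p+3}. Then w ∈ L and |w| = 3p+3 ≥ p.
By the pumping lemma, w = xyz with |xy| ≤ p and |y| > 0.
The first p characters of w are 0's, so xy (and hence y) consists only of 0's. Write y = 0^k, 1 ≤ k ≤ p.
Pump with i = 2: xy^2z = 0^{p+k} 1^{2p+3}. For this to lie in L we would need 2p+3 = 2(p+k)+3, which forces k = 0. But k ≥ 1, so xy^2z ∉ L.
This is a contradiction; hence L is not regular.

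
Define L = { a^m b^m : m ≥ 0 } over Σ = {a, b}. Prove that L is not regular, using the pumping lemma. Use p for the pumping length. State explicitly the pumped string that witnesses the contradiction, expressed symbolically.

Toward a contradiction, assume L is regular with pumping length p.
Let w = a^p b^p ∈ L; note |w| = 2p ≥ p.
By the pumping lemma, w = xyz with |xy| ≤ p and |y| > 0.
The first p characters of w are a's, so xy (and hence y) consists only of a's. Write y = a^k, 1 ≤ k ≤ p.
Pump with i = 2: xy^2z = a^{p+k} b^p. For this to lie in L we would need p = p+k, which forces k = 0. But k ≥ 1, so xy^2z ∉ L.
Contradiction. Therefore L is not regular.

a^{p+k} b^p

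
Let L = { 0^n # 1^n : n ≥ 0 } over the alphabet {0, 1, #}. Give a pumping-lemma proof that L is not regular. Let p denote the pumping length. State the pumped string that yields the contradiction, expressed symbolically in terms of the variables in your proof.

0^{p+k} # 1^p

Toward a contradiction, assume L is regular with pumping length p.
Take w = 0^p # 1^p ∈ L with |w| = 2p+1 ≥ p.
The pumping lemma gives a decomposition w = xyz where |xy| ≤ p and |y| ≥ 1.
The first p characters of w are 0's, so xy (and hence y) consists only of 0's. Write y = 0^k, 1 ≤ k ≤ p.
Pump with i = 2: xy^2z = 0^{p+k} # 1^p, which would require p+k = p. But k ≥ 1, so xy^2z ∉ L.
This is a contradiction; hence L is not regular.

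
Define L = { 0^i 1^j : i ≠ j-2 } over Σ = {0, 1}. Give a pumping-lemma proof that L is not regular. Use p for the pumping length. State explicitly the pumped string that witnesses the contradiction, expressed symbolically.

Suppose for contradiction that L is regular, and let p be the pumping length.
Choose w = 0^p 1^{p+p!+2}. Since p ≠ (p+p!+2)-2 = p+p!, w ∈ L; and |w| ≥ p.
Write w = xyz as guaranteed by the lemma, with |xy| ≤ p and y is nonempty.
Since the first p symbols of w are all 0's and |xy| ≤ p, y lies entirely in the leading 0-block: y = 0^k for some k with 1 ≤ k ≤ p.
Since 1 ≤ k ≤ p, k divides p!; set t = 1 + p!/k. Then xy^t z has p + (p!/k)·k = p + p! copies of 0. Now the 0-count is p+p! and (1-count)-2 = (p+p!+2)-2 = p+p!, so i ≠ j-2 fails. So xy^t z = 0^{p+p!} 1^{p+p!+2} ∉ L.
This is a contradiction; hence L is not regular.

0^{p+p!} 1^{p+p!+2}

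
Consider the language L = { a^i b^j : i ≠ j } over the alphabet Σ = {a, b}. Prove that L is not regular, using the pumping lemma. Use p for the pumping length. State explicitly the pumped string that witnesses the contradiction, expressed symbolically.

a^{p+p!} b^{p+p!}

Toward a contradiction, assume L is regular with pumping length p.
Choose w = a^p b^{p+p!}. Since p ≠ p+p!, w ∈ L; and |w| ≥ p.
By the pumping lemma, w = xyz with |xy| ≤ p and |y| ≥ 1.
The first p characters of w are a's, so xy (and hence y) consists only of a's. Write y = a^k, 1 ≤ k ≤ p.
Since 1 ≤ k ≤ p, k divides p!; set t = 1 + p!/k. Then xy^t z has p + (p!/k)·k = p + p! copies of a. Now the a-count equals the b-count, so i ≠ j fails. So xy^t z = a^{p+p!} b^{p+p!} ∉ L.
This contradicts the pumping lemma, so L is not regular.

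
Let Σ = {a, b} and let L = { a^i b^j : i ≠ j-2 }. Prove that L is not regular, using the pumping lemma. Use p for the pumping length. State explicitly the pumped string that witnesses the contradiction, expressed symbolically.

a^{p+p!} b^{p+p!+2}

Toward a contradiction, assume L is regular with pumping length p.
Choose w = a^p b^{p+p!+2}. Since p ≠ (p+p!+2)-2 = p+p!, w ∈ L; and |w| ≥ p.
By the pumping lemma, w = xyz with |xy| ≤ p and y is nonempty.
Since the first p symbols of w are all a's and |xy| ≤ p, y lies entirely in the leading a-block: y = a^k for some k with 1 ≤ k ≤ p.
Since 1 ≤ k ≤ p, k divides p!; set t = 1 + p!/k. Then xy^t z has p + (p!/k)·k = p + p! copies of a. Now the a-count is p+p! and (b-count)-2 = (p+p!+2)-2 = p+p!, so i ≠ j-2 fails. So xy^t z = a^{p+p!} b^{p+p!+2} ∉ L.
This is a contradiction; hence L is not regular.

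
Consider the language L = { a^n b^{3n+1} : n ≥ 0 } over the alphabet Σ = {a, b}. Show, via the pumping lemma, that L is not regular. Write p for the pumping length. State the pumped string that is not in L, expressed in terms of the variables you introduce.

a^{p+k} b^{3p+1}

Assume L is regular. Let p be the pumping length given by the pumping lemma.
Take w = a^p b^{3p+1}. Then w ∈ L and |w| = 4p+1 ≥ p.
By the pumping lemma, w = xyz with |xy| ≤ p and |y| > 0.
Because |xy| ≤ p and w begins with p copies of a, we have y = a^k with 1 ≤ k ≤ p.
Pump with i = 2: xy^2z = a^{p+k} b^{3p+1}. For this to lie in L we would need 3p+1 = 3(p+k)+1, which forces k = 0. But k ≥ 1, so xy^2z ∉ L.
This contradicts the pumping lemma, so L is not regular.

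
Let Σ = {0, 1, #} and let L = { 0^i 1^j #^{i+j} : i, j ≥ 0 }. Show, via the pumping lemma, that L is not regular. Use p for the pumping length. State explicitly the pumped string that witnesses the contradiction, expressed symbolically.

0^{p+k} 1^p #^{2p}

Assume L is regular; let p be its pumping constant.
Take w = 0^p 1^p #^{2p} ∈ L (with i=j=p, i+j=2p), |w| = 4p ≥ p.
The pumping lemma gives a decomposition w = xyz where |xy| ≤ p and |y| > 0.
The first p characters of w are 0's, so xy (and hence y) consists only of 0's. Write y = 0^k, 1 ≤ k ≤ p.
Consider xy^2z = 0^{p+k} 1^p #^{2p}. Now the 0- and 1-counts sum to 2p+k, but the #-count is 2p ≠ 2p+k. So xy^2z ∉ L.
Contradiction. Therefore L is not regular.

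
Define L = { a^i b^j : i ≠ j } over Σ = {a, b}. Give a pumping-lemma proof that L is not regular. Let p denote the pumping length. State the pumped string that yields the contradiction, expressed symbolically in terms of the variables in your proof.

Toward a contradiction, assume L is regular with pumping length p.
Choose w = a^p b^{p+p!}. Since p ≠ p+p!, w ∈ L; and |w| ≥ p.
By the pumping lemma, w = xyz with |xy| ≤ p and |y| > 0.
Because |xy| ≤ p and w begins with p copies of a, we have y = a^k with 1 ≤ k ≤ p.
Since 1 ≤ k ≤ p, k divides p!; set t = 1 + p!/k. Then xy^t z has p + (p!/k)·k = p + p! copies of a. Now the a-count equals the b-count, so i ≠ j fails. So xy^t z = a^{p+p!} b^{p+p!} ∉ L.
This is a contradiction; hence L is not regular.

a^{p+p!} b^{p+p!}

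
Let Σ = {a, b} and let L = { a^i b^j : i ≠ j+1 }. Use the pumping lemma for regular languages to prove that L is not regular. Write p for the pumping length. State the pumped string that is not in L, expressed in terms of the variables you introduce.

a^{p+p!} b^{p+p!-1}

Assume L is regular. Let p be the pumping length given by the pumping lemma.
Choose w = a^p b^{p+p!-1}. Since p ≠ (p+p!-1)+1 = p+p!, w ∈ L; and |w| ≥ p.
By the pumping lemma, w = xyz with |xy| ≤ p and y is nonempty.
Because |xy| ≤ p and w begins with p copies of a, we have y = a^k with 1 ≤ k ≤ p.
Since 1 ≤ k ≤ p, k divides p!; set t = 1 + p!/k. Then xy^t z has p + (p!/k)·k = p + p! copies of a. Now the a-count is p+p! and (b-count)+1 = (p+p!-1)+1 = p+p!, so i ≠ j+1 fails. So xy^t z = a^{p+p!} b^{p+p!-1} ∉ L.
This is a contradiction; hence L is not regular.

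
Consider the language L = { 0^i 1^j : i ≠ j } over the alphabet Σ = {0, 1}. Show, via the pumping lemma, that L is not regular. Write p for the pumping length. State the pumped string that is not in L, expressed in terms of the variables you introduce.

0^{p+p!} 1^{p+p!}

Toward a contradiction, assume L is regular with pumping length p.
Choose w = 0^p 1^{p+p!}. Since p ≠ p+p!, w ∈ L; and |w| ≥ p.
The pumping lemma gives a decomposition w = xyz where |xy| ≤ p and y is nonempty.
The first p characters of w are 0's, so xy (and hence y) consists only of 0's. Write y = 0^k, 1 ≤ k ≤ p.
Since 1 ≤ k ≤ p, k divides p!; set t = 1 + p!/k. Then xy^t z has p + (p!/k)·k = p + p! copies of 0. Now the 0-count equals the 1-count, so i ≠ j fails. So xy^t z = 0^{p+p!} 1^{p+p!} ∉ L.
This is a contradiction; hence L is not regular.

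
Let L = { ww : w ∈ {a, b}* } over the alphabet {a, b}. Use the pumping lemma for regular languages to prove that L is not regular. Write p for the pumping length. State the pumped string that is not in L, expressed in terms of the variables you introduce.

a^{p+k} b^p a^p b^p

Toward a contradiction, assume L is regular with pumping length p.
Take w = a^p b^p a^p b^p = uu where u = a^pb^p; then w ∈ L and |w| = 4p ≥ p.
Write w = xyz as guaranteed by the lemma, with |xy| ≤ p and |y| > 0.
The first p characters of w are a's, so xy (and hence y) consists only of a's. Write y = a^k, 1 ≤ k ≤ p.
Pump with i = 2: xy^2z = a^{p+k} b^p a^p b^p, of length 4p+k. Suppose this equals vv. The string starts with a and ends with b, so v does too; thus the boundary between the two copies of v is a b→a transition. There is exactly one such transition, at position 2p+k, so |v| = 2p+k and |vv| = 4p+2k ≠ 4p+k since k ≥ 1. So xy^2z ∉ L.
Contradiction. Therefore L is not regular.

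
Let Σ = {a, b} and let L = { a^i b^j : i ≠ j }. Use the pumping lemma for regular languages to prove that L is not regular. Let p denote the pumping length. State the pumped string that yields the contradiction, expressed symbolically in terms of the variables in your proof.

a^{p+p!} b^{p+p!}

Assume L is regular; let p be its pumping constant.
Choose w = a^p b^{p+p!}. Since p ≠ p+p!, w ∈ L; and |w| ≥ p.
By the pumping lemma, w = xyz with |xy| ≤ p and |y| > 0.
Because |xy| ≤ p and w begins with p copies of a, we have y = a^k with 1 ≤ k ≤ p.
Since 1 ≤ k ≤ p, k divides p!; set t = 1 + p!/k. Then xy^t z has p + (p!/k)·k = p + p! copies of a. Now the a-count equals the b-count, so i ≠ j fails. So xy^t z = a^{p+p!} b^{p+p!} ∉ L.
This is a contradiction; hence L is not regular.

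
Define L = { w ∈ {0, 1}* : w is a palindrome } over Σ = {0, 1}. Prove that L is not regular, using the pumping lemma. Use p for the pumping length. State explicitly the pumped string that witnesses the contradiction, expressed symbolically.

Toward a contradiction, assume L is regular with pumping length p.
Take w = 0^p 1 0^p, a palindrome of length 2p+1 ≥ p.
Write w = xyz as guaranteed by the lemma, with |xy| ≤ p and |y| > 0.
Since the first p symbols of w are all 0's and |xy| ≤ p, y lies entirely in the leading 0-block: y = 0^k for some k with 1 ≤ k ≤ p.
Pump with i = 2: xy^2z = 0^{p+k} 1 0^p. Its reverse is 0^p 1 0^{p+k}, which differs from xy^2z since k ≥ 1. So xy^2z is not a palindrome and xy^2z ∉ L.
This contradicts the pumping lemma, so L is not regular.

0^{p+k} 1 0^p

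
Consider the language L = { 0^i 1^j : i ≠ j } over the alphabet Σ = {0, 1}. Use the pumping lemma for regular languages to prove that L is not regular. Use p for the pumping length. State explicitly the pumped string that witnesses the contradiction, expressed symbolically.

Assume L is regular. Let p be the pumping length given by the pumping lemma.
Choose w = 0^p 1^{p+p!}. Since p ≠ p+p!, w ∈ L; and |w| ≥ p.
Write w = xyz as guaranteed by the lemma, with |xy| ≤ p and |y| ≥ 1.
The first p characters of w are 0's, so xy (and hence y) consists only of 0's. Write y = 0^k, 1 ≤ k ≤ p.
Since 1 ≤ k ≤ p, k divides p!; set t = 1 + p!/k. Then xy^t z has p + (p!/k)·k = p + p! copies of 0. Now the 0-count equals the 1-count, so i ≠ j fails. So xy^t z = 0^{p+p!} 1^{p+p!} ∉ L.
Contradiction. Therefore L is not regular.

0^{p+p!} 1^{p+p!}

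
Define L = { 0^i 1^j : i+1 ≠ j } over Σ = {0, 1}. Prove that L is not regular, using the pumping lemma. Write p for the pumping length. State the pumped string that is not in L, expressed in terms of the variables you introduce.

Suppose for contradiction that L is regular, and let p be the pumping length.
Choose w = 0^p 1^{p+p!+1}. Since p ≠ (p+p!+1)-1 = p+p!, w ∈ L; and |w| ≥ p.
The pumping lemma gives a decomposition w = xyz where |xy| ≤ p and |y| ≥ 1.
The first p characters of w are 0's, so xy (and hence y) consists only of 0's. Write y = 0^k, 1 ≤ k ≤ p.
Since 1 ≤ k ≤ p, k divides p!; set t = 1 + p!/k. Then xy^t z has p + (p!/k)·k = p + p! copies of 0. Now the 0-count is p+p! and (1-count)-1 = (p+p!+1)-1 = p+p!, so i+1 ≠ j fails. So xy^t z = 0^{p+p!} 1^{p+p!+1} ∉ L.
Contradiction. Therefore L is not regular.

0^{p+p!} 1^{p+p!+1}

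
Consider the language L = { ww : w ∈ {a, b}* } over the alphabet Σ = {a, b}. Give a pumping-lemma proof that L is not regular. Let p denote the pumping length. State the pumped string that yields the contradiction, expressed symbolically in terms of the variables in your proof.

a^{p+k} b^p a^p b^p

Suppose for contradiction that L is regular, and let p be the pumping length.
Take w = a^p b^p a^p b^p = uu where u = a^pb^p; then w ∈ L and |w| = 4p ≥ p.
By the pumping lemma, w = xyz with |xy| ≤ p and y is nonempty.
The first p characters of w are a's, so xy (and hence y) consists only of a's. Write y = a^k, 1 ≤ k ≤ p.
Pump with i = 2: xy^2z = a^{p+k} b^p a^p b^p, of length 4p+k. Suppose this equals vv. The string starts with a and ends with b, so v does too; thus the boundary between the two copies of v is a b→a transition. There is exactly one such transition, at position 2p+k, so |v| = 2p+k and |vv| = 4p+2k ≠ 4p+k since k ≥ 1. So xy^2z ∉ L.
Contradiction. Therefore L is not regular.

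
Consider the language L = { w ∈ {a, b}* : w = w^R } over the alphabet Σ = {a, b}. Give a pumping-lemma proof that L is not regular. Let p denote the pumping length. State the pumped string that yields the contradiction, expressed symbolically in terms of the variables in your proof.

a^{p+k} b a^p

Toward a contradiction, assume L is regular with pumping length p.
Take w = a^p b a^p, a palindrome of length 2p+1 ≥ p.
The pumping lemma gives a decomposition w = xyz where |xy| ≤ p and |y| > 0.
Since the first p symbols of w are all a's and |xy| ≤ p, y lies entirely in the leading a-block: y = a^k for some k with 1 ≤ k ≤ p.
Pump with i = 2: xy^2z = a^{p+k} b a^p. Its reverse is a^p b a^{p+k}, which differs from xy^2z since k ≥ 1. So xy^2z is not a palindrome and xy^2z ∉ L.
This contradicts the pumping lemma, so L is not regular.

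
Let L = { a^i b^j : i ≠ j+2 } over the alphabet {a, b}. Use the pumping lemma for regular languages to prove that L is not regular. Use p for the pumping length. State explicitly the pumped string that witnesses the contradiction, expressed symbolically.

Assume L is regular; let p be its pumping constant.
Choose w = a^p b^{p+p!-2}. Since p ≠ (p+p!-2)+2 = p+p!, w ∈ L; and |w| ≥ p.
Write w = xyz as guaranteed by the lemma, with |xy| ≤ p and y is nonempty.
Because |xy| ≤ p and w begins with p copies of a, we have y = a^k with 1 ≤ k ≤ p.
Since 1 ≤ k ≤ p, k divides p!; set t = 1 + p!/k. Then xy^t z has p + (p!/k)·k = p + p! copies of a. Now the a-count is p+p! and (b-count)+2 = (p+p!-2)+2 = p+p!, so i ≠ j+2 fails. So xy^t z = a^{p+p!} b^{p+p!-2} ∉ L.
Contradiction. Therefore L is not regular.

a^{p+p!} b^{p+p!-2}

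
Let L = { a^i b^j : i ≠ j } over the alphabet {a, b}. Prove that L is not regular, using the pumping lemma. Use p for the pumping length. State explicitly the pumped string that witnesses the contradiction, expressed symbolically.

Assume L is regular; let p be its pumping constant.
Choose w = a^p b^{p+p!}. Since p ≠ p+p!, w ∈ L; and |w| ≥ p.
By the pumping lemma, w = xyz with |xy| ≤ p and |y| ≥ 1.
The first p characters of w are a's, so xy (and hence y) consists only of a's. Write y = a^k, 1 ≤ k ≤ p.
Since 1 ≤ k ≤ p, k divides p!; set t = 1 + p!/k. Then xy^t z has p + (p!/k)·k = p + p! copies of a. Now the a-count equals the b-count, so i ≠ j fails. So xy^t z = a^{p+p!} b^{p+p!} ∉ L.
This is a contradiction; hence L is not regular.

a^{p+p!} b^{p+p!}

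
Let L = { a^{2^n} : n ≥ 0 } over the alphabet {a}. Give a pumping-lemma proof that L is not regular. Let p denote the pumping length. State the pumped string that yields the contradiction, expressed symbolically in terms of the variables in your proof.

a^{2^p+k}

Assume L is regular; let p be its pumping constant.
Take w = a^{2^p} ∈ L with |w| = 2^p ≥ p.
Write w = xyz as guaranteed by the lemma, with |xy| ≤ p and y is nonempty.
Then y = a^k for some k with 1 ≤ k ≤ p.
Pump with i = 2: xy^2z = a^{2^p+k}. Since 1 ≤ k ≤ p < 2^p, we have 2^p < 2^p+k < 2^{p+1}, so 2^p+k is not a power of 2. So xy^2z ∉ L.
Contradiction. Therefore L is not regular.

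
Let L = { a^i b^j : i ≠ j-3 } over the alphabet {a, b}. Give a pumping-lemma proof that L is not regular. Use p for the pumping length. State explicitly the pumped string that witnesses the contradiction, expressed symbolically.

a^{p+p!} b^{p+p!+3}

Suppose for contradiction that L is regular, and let p be the pumping length.
Choose w = a^p b^{p+p!+3}. Since p ≠ (p+p!+3)-3 = p+p!, w ∈ L; and |w| ≥ p.
Write w = xyz as guaranteed by the lemma, with |xy| ≤ p and y is nonempty.
Since the first p symbols of w are all a's and |xy| ≤ p, y lies entirely in the leading a-block: y = a^k for some k with 1 ≤ k ≤ p.
Since 1 ≤ k ≤ p, k divides p!; set t = 1 + p!/k. Then xy^t z has p + (p!/k)·k = p + p! copies of a. Now the a-count is p+p! and (b-count)-3 = (p+p!+3)-3 = p+p!, so i ≠ j-3 fails. So xy^t z = a^{p+p!} b^{p+p!+3} ∉ L.
This is a contradiction; hence L is not regular.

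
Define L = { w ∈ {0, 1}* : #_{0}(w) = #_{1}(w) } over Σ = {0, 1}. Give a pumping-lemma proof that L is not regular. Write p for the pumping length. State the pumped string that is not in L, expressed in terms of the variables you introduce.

Suppose for contradiction that L is regular, and let p be the pumping length.
Choose w = 0^p 1^p ∈ L with |w| = 2p ≥ p.
Write w = xyz as guaranteed by the lemma, with |xy| ≤ p and y is nonempty.
Because |xy| ≤ p and w begins with p copies of 0, we have y = 0^k with 1 ≤ k ≤ p.
Pump with i = 2: xy^2z = 0^{p+k} 1^p has p+k occurrences of 0 but only p of 1. Since k ≥ 1 the counts differ, so xy^2z ∉ L.
This is a contradiction; hence L is not regular.

0^{p+k} 1^p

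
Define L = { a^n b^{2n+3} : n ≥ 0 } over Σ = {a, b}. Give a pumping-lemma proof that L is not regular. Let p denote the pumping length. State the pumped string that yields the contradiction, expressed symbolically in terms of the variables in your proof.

Assume L is regular. Let p be the pumping length given by the pumping lemma.
Take w = a^p b^{2p+3}. Then w ∈ L and |w| = 3p+3 ≥ p.
The pumping lemma gives a decomposition w = xyz where |xy| ≤ p and y is nonempty.
Because |xy| ≤ p and w begins with p copies of a, we have y = a^k with 1 ≤ k ≤ p.
Pump with i = 2: xy^2z = a^{p+k} b^{2p+3}. For this to lie in L we would need 2p+3 = 2(p+k)+3, which forces k = 0. But k ≥ 1, so xy^2z ∉ L.
Contradiction. Therefore L is not regular.

a^{p+k} b^{2p+3}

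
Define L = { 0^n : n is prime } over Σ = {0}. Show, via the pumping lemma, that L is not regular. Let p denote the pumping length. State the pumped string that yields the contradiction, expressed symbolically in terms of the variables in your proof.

Assume L is regular; let p be its pumping constant.
Let q be a prime with q ≥ p+2 (infinitely many primes exist), and take w = 0^q ∈ L with |w| = q ≥ p.
Write w = xyz as guaranteed by the lemma, with |xy| ≤ p and y is nonempty.
Then y = 0^k for some k with 1 ≤ k ≤ p.
Since 1 ≤ k ≤ p, |xz| = q-k. Pump with i = q+1: |xy^{q+1}z| = (q-k)+(q+1)k = q+qk = q(1+k), which is composite (both factors ≥ 2). So xy^{q+1}z = 0^{q(1+k)} ∉ L.
This contradicts the pumping lemma, so L is not regular.

0^{q(1+k)}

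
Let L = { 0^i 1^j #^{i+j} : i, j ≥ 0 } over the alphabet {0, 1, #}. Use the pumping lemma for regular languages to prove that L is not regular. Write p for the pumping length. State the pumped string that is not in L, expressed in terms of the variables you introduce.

0^{p+k} 1^p #^{2p}

Toward a contradiction, assume L is regular with pumping length p.
Take w = 0^p 1^p #^{2p} ∈ L (with i=j=p, i+j=2p), |w| = 4p ≥ p.
By the pumping lemma, w = xyz with |xy| ≤ p and y is nonempty.
Because |xy| ≤ p and w begins with p copies of 0, we have y = 0^k with 1 ≤ k ≤ p.
Consider xy^2z = 0^{p+k} 1^p #^{2p}. Now the 0- and 1-counts sum to 2p+k, but the #-count is 2p ≠ 2p+k. So xy^2z ∉ L.
This is a contradiction; hence L is not regular.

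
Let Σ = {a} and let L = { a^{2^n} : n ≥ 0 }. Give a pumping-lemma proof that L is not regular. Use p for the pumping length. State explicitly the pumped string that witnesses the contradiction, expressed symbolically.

a^{2^p+k}

Assume L is regular. Let p be the pumping length given by the pumping lemma.
Take w = a^{2^p} ∈ L with |w| = 2^p ≥ p.
Write w = xyz as guaranteed by the lemma, with |xy| ≤ p and |y| ≥ 1.
Then y = a^k for some k with 1 ≤ k ≤ p.
Pump with i = 2: xy^2z = a^{2^p+k}. Since 1 ≤ k ≤ p < 2^p, we have 2^p < 2^p+k < 2^{p+1}, so 2^p+k is not a power of 2. So xy^2z ∉ L.
This contradicts the pumping lemma, so L is not regular.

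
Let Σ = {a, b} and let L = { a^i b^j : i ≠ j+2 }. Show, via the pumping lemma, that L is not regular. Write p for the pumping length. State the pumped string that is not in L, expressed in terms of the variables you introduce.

a^{p+p!} b^{p+p!-2}

Assume L is regular; let p be its pumping constant.
Choose w = a^p b^{p+p!-2}. Since p ≠ (p+p!-2)+2 = p+p!, w ∈ L; and |w| ≥ p.
Write w = xyz as guaranteed by the lemma, with |xy| ≤ p and y is nonempty.
Since the first p symbols of w are all a's and |xy| ≤ p, y lies entirely in the leading a-block: y = a^k for some k with 1 ≤ k ≤ p.
Since 1 ≤ k ≤ p, k divides p!; set t = 1 + p!/k. Then xy^t z has p + (p!/k)·k = p + p! copies of a. Now the a-count is p+p! and (b-count)+2 = (p+p!-2)+2 = p+p!, so i ≠ j+2 fails. So xy^t z = a^{p+p!} b^{p+p!-2} ∉ L.
This contradicts the pumping lemma, so L is not regular.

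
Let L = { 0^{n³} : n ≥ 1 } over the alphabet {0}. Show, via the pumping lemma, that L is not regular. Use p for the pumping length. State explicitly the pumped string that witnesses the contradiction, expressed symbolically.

0^{p³+k}

Assume L is regular. Let p be the pumping length given by the pumping lemma.
Take w = 0^{p³} ∈ L with |w| = p³ ≥ p.
The pumping lemma gives a decomposition w = xyz where |xy| ≤ p and |y| > 0.
Then y = 0^k for some k with 1 ≤ k ≤ p.
Pump with i = 2: xy^2z = 0^{p³+k}. Since 1 ≤ k ≤ p, p³ < p³+k ≤ p³+p < p³+3p²+3p+1 = (p+1)³, so p³+k is not a perfect cube. So xy^2z ∉ L.
This is a contradiction; hence L is not regular.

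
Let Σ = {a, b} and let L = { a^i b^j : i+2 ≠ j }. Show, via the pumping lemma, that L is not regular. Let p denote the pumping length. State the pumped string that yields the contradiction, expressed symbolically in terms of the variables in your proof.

a^{p+p!} b^{p+p!+2}

Assume L is regular; let p be its pumping constant.
Choose w = a^p b^{p+p!+2}. Since p ≠ (p+p!+2)-2 = p+p!, w ∈ L; and |w| ≥ p.
Write w = xyz as guaranteed by the lemma, with |xy| ≤ p and |y| > 0.
The first p characters of w are a's, so xy (and hence y) consists only of a's. Write y = a^k, 1 ≤ k ≤ p.
Since 1 ≤ k ≤ p, k divides p!; set t = 1 + p!/k. Then xy^t z has p + (p!/k)·k = p + p! copies of a. Now the a-count is p+p! and (b-count)-2 = (p+p!+2)-2 = p+p!, so i+2 ≠ j fails. So xy^t z = a^{p+p!} b^{p+p!+2} ∉ L.
This is a contradiction; hence L is not regular.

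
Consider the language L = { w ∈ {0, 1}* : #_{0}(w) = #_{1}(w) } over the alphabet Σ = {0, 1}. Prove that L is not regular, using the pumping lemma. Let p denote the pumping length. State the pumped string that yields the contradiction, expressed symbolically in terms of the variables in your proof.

0^{p+k} 1^p

Suppose for contradiction that L is regular, and let p be the pumping length.
Choose w = 0^p 1^p ∈ L with |w| = 2p ≥ p.
The pumping lemma gives a decomposition w = xyz where |xy| ≤ p and y is nonempty.
Since the first p symbols of w are all 0's and |xy| ≤ p, y lies entirely in the leading 0-block: y = 0^k for some k with 1 ≤ k ≤ p.
Pump with i = 2: xy^2z = 0^{p+k} 1^p has p+k occurrences of 0 but only p of 1. Since k ≥ 1 the counts differ, so xy^2z ∉ L.
Contradiction. Therefore L is not regular.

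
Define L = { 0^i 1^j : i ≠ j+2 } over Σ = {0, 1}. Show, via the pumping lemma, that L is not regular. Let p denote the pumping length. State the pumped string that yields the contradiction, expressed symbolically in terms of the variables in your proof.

Suppose for contradiction that L is regular, and let p be the pumping length.
Choose w = 0^p 1^{p+p!-2}. Since p ≠ (p+p!-2)+2 = p+p!, w ∈ L; and |w| ≥ p.
By the pumping lemma, w = xyz with |xy| ≤ p and y is nonempty.
Since the first p symbols of w are all 0's and |xy| ≤ p, y lies entirely in the leading 0-block: y = 0^k for some k with 1 ≤ k ≤ p.
Since 1 ≤ k ≤ p, k divides p!; set t = 1 + p!/k. Then xy^t z has p + (p!/k)·k = p + p! copies of 0. Now the 0-count is p+p! and (1-count)+2 = (p+p!-2)+2 = p+p!, so i ≠ j+2 fails. So xy^t z = 0^{p+p!} 1^{p+p!-2} ∉ L.
This contradicts the pumping lemma, so L is not regular.

0^{p+p!} 1^{p+p!-2}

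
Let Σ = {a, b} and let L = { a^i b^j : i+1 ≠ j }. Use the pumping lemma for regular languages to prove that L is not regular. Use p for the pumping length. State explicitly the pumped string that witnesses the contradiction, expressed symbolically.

Suppose for contradiction that L is regular, and let p be the pumping length.
Choose w = a^p b^{p+p!+1}. Since p ≠ (p+p!+1)-1 = p+p!, w ∈ L; and |w| ≥ p.
Write w = xyz as guaranteed by the lemma, with |xy| ≤ p and |y| > 0.
Because |xy| ≤ p and w begins with p copies of a, we have y = a^k with 1 ≤ k ≤ p.
Since 1 ≤ k ≤ p, k divides p!; set t = 1 + p!/k. Then xy^t z has p + (p!/k)·k = p + p! copies of a. Now the a-count is p+p! and (b-count)-1 = (p+p!+1)-1 = p+p!, so i+1 ≠ j fails. So xy^t z = a^{p+p!} b^{p+p!+1} ∉ L.
Contradiction. Therefore L is not regular.

a^{p+p!} b^{p+p!+1}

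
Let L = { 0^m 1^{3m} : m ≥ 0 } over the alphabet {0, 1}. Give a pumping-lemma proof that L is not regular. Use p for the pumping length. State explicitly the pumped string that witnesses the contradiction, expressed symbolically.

0^{p+k} 1^{3p}

Suppose for contradiction that L is regular, and let p be the pumping length.
Let w = 0^p 1^{3p} ∈ L; note |w| = 4p ≥ p.
By the pumping lemma, w = xyz with |xy| ≤ p and |y| ≥ 1.
The first p characters of w are 0's, so xy (and hence y) consists only of 0's. Write y = 0^k, 1 ≤ k ≤ p.
Pump with i = 2: xy^2z = 0^{p+k} 1^{3p}. For this to lie in L we would need 3p = 3(p+k), which forces k = 0. But k ≥ 1, so xy^2z ∉ L.
Contradiction. Therefore L is not regular.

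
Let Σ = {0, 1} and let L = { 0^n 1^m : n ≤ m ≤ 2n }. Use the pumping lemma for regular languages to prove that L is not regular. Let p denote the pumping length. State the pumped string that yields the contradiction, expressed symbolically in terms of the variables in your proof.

0^{p+k} 1^p

Suppose for contradiction that L is regular, and let p be the pumping length.
Take w = 0^p 1^p ∈ L (since p ≤ p ≤ 2p), with |w| = 2p ≥ p.
The pumping lemma gives a decomposition w = xyz where |xy| ≤ p and |y| ≥ 1.
The first p characters of w are 0's, so xy (and hence y) consists only of 0's. Write y = 0^k, 1 ≤ k ≤ p.
Pump with i = 2: xy^2z = 0^{p+k} 1^p. Now n = p+k > p = m, so the condition n ≤ m fails. Thus xy^2z ∉ L.
This is a contradiction; hence L is not regular.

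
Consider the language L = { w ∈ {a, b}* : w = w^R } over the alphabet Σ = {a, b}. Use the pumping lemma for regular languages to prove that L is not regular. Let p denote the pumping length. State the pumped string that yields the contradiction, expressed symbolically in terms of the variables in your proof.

a^{p+k} b a^p

Toward a contradiction, assume L is regular with pumping length p.
Take w = a^p b a^p, a palindrome of length 2p+1 ≥ p.
By the pumping lemma, w = xyz with |xy| ≤ p and |y| > 0.
Because |xy| ≤ p and w begins with p copies of a, we have y = a^k with 1 ≤ k ≤ p.
Pump with i = 2: xy^2z = a^{p+k} b a^p. Its reverse is a^p b a^{p+k}, which differs from xy^2z since k ≥ 1. So xy^2z is not a palindrome and xy^2z ∉ L.
Contradiction. Therefore L is not regular.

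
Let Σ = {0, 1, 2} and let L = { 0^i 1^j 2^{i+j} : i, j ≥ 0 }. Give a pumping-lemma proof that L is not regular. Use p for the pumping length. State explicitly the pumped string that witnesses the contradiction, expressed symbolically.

Assume L is regular. Let p be the pumping length given by the pumping lemma.
Take w = 0^p 1^p 2^{2p} ∈ L (with i=j=p, i+j=2p), |w| = 4p ≥ p.
The pumping lemma gives a decomposition w = xyz where |xy| ≤ p and |y| ≥ 1.
The first p characters of w are 0's, so xy (and hence y) consists only of 0's. Write y = 0^k, 1 ≤ k ≤ p.
Consider xy^2z = 0^{p+k} 1^p 2^{2p}. Now the 0- and 1-counts sum to 2p+k, but the 2-count is 2p ≠ 2p+k. So xy^2z ∉ L.
This contradicts the pumping lemma, so L is not regular.

0^{p+k} 1^p 2^{2p}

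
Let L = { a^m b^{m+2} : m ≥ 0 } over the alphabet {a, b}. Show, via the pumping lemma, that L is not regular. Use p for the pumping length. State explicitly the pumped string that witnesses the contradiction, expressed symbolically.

Assume L is regular. Let p be the pumping length given by the pumping lemma.
Let w = a^p b^{p+2} ∈ L; note |w| = 2p+2 ≥ p.
Write w = xyz as guaranteed by the lemma, with |xy| ≤ p and y is nonempty.
Because |xy| ≤ p and w begins with p copies of a, we have y = a^k with 1 ≤ k ≤ p.
Pump with i = 2: xy^2z = a^{p+k} b^{p+2}. For this to lie in L we would need p+2 = (p+k)+2, which forces k = 0. But k ≥ 1, so xy^2z ∉ L.
Contradiction. Therefore L is not regular.

a^{p+k} b^{p+2}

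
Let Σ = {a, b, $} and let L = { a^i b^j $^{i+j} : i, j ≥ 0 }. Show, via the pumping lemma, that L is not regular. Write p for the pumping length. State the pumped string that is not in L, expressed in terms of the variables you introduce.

Assume L is regular. Let p be the pumping length given by the pumping lemma.
Take w = a^p b^p $^{2p} ∈ L (with i=j=p, i+j=2p), |w| = 4p ≥ p.
By the pumping lemma, w = xyz with |xy| ≤ p and y is nonempty.
Since the first p symbols of w are all a's and |xy| ≤ p, y lies entirely in the leading a-block: y = a^k for some k with 1 ≤ k ≤ p.
Consider xy^2z = a^{p+k} b^p $^{2p}. Now the a- and b-counts sum to 2p+k, but the $-count is 2p ≠ 2p+k. So xy^2z ∉ L.
This is a contradiction; hence L is not regular.

a^{p+k} b^p $^{2p}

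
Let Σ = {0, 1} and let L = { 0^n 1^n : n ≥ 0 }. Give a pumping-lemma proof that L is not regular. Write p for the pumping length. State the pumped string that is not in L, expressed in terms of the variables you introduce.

0^{p+k} 1^p

Toward a contradiction, assume L is regular with pumping length p.
Choose w = 0^p 1^p, which is in L with |w| = 2p ≥ p.
The pumping lemma gives a decomposition w = xyz where |xy| ≤ p and |y| ≥ 1.
Since the first p symbols of w are all 0's and |xy| ≤ p, y lies entirely in the leading 0-block: y = 0^k for some k with 1 ≤ k ≤ p.
Pump with i = 2: xy^2z = 0^{p+k} 1^p. For this to lie in L we would need p = p+k, which forces k = 0. But k ≥ 1, so xy^2z ∉ L.
This contradicts the pumping lemma, so L is not regular.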